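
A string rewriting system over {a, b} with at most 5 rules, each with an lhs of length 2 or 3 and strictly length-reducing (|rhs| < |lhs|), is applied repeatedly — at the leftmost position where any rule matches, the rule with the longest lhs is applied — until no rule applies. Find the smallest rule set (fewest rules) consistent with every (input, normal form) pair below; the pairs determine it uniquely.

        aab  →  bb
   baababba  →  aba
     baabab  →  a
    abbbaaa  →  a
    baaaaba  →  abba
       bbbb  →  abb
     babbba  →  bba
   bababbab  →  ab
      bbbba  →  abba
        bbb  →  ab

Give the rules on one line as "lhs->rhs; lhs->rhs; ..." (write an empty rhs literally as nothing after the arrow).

  | aab => bb
  | baababba => ababba => aba
  | baabab => abab => a
  | abbbaaa => aabaaa => bbaaa => baa => a

aab->bb; baa->a; bab->; bbb->ab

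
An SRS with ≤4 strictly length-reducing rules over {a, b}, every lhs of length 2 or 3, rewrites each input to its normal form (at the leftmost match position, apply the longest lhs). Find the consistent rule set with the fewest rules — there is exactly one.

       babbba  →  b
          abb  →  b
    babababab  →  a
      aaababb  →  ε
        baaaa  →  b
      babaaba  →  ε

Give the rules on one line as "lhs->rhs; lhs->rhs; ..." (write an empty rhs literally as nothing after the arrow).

  | babbba => bbba => aba => b
  | abb => b
  | babababab => bbbabab => ababab => bbab => aab => a
  | aaababb => bbbabb => ababb => bbb => ab => ε

aaa->bb; ab->; aba->b; bb->a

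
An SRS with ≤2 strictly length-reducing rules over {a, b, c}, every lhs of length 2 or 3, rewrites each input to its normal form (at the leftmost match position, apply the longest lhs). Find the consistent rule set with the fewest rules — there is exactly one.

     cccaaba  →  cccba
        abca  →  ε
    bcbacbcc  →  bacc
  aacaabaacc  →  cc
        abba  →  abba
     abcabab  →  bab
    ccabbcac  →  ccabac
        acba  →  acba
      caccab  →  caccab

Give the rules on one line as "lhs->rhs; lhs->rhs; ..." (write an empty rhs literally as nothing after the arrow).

  | cccaaba => cccba
  | abca => aa => ε
  | bcbacbcc => bacbcc => bacc
  | aacaabaacc => caabaacc => cbaacc => cbcc => cc

aa->; bc->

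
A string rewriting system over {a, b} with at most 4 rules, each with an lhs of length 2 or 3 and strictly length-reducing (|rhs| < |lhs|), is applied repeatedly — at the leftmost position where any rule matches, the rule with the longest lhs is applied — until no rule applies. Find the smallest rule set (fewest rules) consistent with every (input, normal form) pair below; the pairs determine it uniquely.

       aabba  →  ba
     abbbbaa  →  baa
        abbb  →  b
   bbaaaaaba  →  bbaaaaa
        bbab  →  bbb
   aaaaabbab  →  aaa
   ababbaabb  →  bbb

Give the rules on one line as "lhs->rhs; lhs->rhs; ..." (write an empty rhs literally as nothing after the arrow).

aab->a; ab->b; abb->ab

  | aabba => aba => ba
  | abbbbaa => abbbaa => abbaa => abaa => baa
  | abbb => abb => ab => b
  | bbaaaaaba => bbaaaaa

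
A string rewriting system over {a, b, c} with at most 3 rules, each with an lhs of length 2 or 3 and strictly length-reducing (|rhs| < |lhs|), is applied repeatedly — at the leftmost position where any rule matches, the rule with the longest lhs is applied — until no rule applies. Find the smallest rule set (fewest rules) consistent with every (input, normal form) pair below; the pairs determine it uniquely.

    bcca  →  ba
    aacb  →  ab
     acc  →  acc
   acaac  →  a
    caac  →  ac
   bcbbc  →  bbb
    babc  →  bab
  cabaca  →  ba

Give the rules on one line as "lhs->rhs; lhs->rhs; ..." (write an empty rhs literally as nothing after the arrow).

aac->a; bc->b; ca->

  | bcca => bca => ba
  | aacb => ab
  | acc
  | acaac => aac => a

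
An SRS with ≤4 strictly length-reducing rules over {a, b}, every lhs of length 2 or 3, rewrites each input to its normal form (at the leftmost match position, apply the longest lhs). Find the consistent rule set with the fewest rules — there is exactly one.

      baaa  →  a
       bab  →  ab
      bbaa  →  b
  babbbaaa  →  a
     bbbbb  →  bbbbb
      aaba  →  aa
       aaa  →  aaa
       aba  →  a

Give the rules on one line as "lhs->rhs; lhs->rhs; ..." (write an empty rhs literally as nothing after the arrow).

  | baaa => a
  | bab => ab
  | bbaa => b
  | babbbaaa => abbbaaa => abba => aba => a

aba->a; ba->a; baa->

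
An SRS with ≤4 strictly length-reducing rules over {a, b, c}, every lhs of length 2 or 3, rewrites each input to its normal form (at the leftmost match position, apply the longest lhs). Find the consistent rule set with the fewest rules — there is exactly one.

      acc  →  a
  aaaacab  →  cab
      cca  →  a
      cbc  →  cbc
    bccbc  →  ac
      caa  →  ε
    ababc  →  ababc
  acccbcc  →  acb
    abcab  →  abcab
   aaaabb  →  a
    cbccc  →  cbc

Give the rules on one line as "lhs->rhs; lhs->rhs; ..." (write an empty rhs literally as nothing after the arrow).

aa->c; bb->a; cc->

  | acc => a
  | aaaacab => caacab => cccab => cab
  | cca => a
  | cbc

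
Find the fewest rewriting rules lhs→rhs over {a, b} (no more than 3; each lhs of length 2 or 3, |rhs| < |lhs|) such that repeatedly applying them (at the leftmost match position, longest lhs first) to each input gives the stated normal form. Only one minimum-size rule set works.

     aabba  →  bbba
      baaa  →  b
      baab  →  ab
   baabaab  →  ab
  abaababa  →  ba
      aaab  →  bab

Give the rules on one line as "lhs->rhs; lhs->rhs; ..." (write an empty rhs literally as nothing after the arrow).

aa->b; aba->; baa->a

  | aabba => bbba
  | baaa => aa => b
  | baab => ab
  | baabaab => abaab => ab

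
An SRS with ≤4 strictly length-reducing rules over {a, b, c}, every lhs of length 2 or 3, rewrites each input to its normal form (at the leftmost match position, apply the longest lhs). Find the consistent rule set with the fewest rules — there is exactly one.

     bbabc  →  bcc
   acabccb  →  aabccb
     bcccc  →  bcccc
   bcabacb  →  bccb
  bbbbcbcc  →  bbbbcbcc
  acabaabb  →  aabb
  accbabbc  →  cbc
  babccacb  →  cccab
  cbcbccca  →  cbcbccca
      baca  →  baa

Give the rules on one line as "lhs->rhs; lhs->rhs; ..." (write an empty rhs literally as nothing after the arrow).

  | bbabc => bcc
  | acabccb => aabccb
  | bcccc
  | bcabacb => bccb

aba->; ac->a; acc->; bab->c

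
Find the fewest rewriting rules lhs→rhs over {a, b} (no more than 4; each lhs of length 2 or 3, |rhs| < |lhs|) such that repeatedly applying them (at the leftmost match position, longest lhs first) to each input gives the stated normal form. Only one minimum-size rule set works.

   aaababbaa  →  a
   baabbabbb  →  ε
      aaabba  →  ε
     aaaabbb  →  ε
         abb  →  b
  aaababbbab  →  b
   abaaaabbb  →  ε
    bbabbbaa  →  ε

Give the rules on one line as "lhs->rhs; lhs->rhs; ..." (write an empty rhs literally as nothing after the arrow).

aa->; ab->; ba->; bb->a

  | aaababbaa => ababbaa => abbaa => baa => a
  | baabbabbb => abbabbb => babbb => bbb => ab => ε
  | aaabba => abba => ba => ε
  | aaaabbb => aabbb => bbb => ab => ε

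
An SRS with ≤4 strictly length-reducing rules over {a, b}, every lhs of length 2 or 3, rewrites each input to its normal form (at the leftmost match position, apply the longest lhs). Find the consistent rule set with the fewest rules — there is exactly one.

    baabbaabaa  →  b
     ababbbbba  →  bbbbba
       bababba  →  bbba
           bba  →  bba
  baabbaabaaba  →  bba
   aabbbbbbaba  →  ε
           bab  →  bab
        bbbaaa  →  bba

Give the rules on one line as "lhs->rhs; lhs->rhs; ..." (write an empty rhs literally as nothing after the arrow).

aba->; abb->ab; baa->

  | baabbaabaa => bbaabaa => bbaa => b
  | ababbbbba => bbbbba
  | bababba => bbba
  | bba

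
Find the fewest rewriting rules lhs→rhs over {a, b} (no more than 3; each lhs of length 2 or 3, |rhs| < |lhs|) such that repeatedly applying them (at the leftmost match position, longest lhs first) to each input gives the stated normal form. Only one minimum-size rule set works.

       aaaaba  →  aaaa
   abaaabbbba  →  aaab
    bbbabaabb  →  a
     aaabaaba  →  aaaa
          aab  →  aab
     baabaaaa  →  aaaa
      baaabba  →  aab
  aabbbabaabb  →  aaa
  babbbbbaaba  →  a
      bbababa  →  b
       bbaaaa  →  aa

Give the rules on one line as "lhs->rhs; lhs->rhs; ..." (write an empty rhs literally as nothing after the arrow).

  | aaaaba => aaaa
  | abaaabbbba => aaabbbba => aaabba => aaab
  | bbbabaabb => babaabb => baabb => abb => a
  | aaabaaba => aaaaba => aaaa

ba->; bb->; bba->b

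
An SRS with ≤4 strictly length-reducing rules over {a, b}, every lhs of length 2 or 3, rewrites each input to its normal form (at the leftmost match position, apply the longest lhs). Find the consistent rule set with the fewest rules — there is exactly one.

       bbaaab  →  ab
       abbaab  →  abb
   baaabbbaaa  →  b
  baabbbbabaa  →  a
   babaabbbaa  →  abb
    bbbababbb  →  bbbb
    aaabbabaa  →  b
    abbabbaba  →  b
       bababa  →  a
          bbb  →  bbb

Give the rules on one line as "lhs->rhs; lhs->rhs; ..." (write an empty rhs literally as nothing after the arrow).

aa->b; ba->a; baa->

  | bbaaab => bab => ab
  | abbaab => abb
  | baaabbbaaa => abbbaaa => abba => aba => aa => b
  | baabbbbabaa => bbbbabaa => bbbabaa => bbabaa => babaa => abaa => a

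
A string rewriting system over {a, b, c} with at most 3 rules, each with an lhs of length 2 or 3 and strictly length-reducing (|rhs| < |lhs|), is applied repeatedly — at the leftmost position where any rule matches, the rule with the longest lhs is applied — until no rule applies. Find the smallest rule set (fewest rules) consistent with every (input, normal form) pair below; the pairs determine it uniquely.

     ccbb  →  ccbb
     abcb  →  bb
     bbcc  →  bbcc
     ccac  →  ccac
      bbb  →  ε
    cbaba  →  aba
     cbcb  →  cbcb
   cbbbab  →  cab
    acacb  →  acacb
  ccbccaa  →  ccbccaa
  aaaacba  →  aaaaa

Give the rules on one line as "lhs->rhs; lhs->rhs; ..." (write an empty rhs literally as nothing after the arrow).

abc->b; bbb->; cba->a

  | ccbb
  | abcb => bb
  | bbcc
  | ccac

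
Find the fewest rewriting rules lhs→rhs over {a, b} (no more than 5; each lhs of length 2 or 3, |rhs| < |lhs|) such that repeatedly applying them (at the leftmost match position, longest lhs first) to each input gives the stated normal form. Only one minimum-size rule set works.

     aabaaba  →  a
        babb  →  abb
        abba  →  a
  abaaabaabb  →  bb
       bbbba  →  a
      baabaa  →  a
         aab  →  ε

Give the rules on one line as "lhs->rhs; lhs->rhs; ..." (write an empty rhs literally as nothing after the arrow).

aa->a; aaa->; aab->; ba->a

  | aabaaba => aaba => a
  | babb => abb
  | abba => aba => aa => a
  | abaaabaabb => aaaabaabb => abaabb => aaabb => bb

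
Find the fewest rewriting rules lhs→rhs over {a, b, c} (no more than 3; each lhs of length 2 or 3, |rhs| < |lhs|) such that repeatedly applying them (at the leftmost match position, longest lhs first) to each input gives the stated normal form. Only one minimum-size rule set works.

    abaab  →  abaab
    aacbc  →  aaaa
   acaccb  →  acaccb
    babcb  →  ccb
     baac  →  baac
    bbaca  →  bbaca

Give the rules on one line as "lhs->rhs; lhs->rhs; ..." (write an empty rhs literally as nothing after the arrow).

  | abaab
  | aacbc => aaaa
  | acaccb
  | babcb => ccb

bab->c; cbc->aa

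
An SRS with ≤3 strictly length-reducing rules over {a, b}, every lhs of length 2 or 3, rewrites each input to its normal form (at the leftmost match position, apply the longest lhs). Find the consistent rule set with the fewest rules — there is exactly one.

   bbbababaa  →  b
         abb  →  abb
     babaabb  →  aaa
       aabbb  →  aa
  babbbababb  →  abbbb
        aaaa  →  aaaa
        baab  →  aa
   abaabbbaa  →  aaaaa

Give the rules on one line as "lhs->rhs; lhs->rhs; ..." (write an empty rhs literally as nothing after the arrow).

aab->aa; ba->a; bba->b

  | bbbababaa => bbbabaa => bbbaa => bba => b
  | abb
  | babaabb => abaabb => aaabb => aaab => aaa
  | aabbb => aabb => aab => aa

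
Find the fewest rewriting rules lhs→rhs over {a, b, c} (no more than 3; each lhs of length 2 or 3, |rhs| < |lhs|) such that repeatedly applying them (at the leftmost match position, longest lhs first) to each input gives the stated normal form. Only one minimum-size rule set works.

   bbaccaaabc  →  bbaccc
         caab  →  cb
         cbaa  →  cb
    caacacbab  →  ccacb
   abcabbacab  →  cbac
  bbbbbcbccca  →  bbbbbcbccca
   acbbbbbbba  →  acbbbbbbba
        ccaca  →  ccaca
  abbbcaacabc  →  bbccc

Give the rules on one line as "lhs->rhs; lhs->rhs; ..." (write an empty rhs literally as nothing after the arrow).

aa->; ab->

  | bbaccaaabc => bbaccabc => bbaccc
  | caab => cb
  | cbaa => cb
  | caacacbab => ccacbab => ccacb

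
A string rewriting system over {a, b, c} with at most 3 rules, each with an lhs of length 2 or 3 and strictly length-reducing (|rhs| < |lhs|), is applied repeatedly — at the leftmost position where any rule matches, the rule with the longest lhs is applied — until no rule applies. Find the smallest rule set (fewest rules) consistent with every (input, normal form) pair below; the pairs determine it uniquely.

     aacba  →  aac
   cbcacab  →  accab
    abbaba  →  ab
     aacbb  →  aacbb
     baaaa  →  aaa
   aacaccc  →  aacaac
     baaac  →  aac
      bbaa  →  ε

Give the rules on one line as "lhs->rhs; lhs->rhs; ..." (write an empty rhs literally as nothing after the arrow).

ba->; bca->cc; ccc->ac

  | aacba => aac
  | cbcacab => ccccab => accab
  | abbaba => abba => ab
  | aacbb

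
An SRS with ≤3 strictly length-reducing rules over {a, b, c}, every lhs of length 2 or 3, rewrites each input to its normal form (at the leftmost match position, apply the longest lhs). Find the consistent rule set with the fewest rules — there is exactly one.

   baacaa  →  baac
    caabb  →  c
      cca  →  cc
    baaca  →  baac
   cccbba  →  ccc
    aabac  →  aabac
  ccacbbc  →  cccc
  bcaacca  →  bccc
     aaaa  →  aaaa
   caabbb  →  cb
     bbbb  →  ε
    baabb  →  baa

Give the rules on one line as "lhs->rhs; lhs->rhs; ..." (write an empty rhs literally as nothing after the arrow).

bb->; ca->c

  | baacaa => baaca => baac
  | caabb => cabb => cbb => c
  | cca => cc
  | baaca => baac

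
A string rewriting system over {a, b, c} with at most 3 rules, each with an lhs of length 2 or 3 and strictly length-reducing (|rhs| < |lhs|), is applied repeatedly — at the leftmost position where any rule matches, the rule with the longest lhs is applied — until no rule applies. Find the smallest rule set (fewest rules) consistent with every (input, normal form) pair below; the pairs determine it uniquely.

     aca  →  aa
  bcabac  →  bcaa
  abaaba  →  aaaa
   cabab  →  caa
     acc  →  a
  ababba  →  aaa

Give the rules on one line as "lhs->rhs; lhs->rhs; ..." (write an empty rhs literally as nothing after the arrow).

ab->a; ac->a

  | aca => aa
  | bcabac => bcaac => bcaa
  | abaaba => aaaba => aaaa
  | cabab => caab => caa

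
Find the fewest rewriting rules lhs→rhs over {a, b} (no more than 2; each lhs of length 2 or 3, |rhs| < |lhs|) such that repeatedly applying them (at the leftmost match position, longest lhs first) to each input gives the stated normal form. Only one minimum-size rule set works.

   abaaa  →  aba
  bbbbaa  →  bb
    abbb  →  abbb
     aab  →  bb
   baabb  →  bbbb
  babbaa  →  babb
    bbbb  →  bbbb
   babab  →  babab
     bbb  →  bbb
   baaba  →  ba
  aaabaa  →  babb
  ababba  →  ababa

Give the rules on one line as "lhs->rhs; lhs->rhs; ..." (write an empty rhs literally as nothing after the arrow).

aa->b; bba->ba

  | abaaa => abba => aba
  | bbbbaa => bbbaa => bbaa => baa => bb
  | abbb
  | aab => bb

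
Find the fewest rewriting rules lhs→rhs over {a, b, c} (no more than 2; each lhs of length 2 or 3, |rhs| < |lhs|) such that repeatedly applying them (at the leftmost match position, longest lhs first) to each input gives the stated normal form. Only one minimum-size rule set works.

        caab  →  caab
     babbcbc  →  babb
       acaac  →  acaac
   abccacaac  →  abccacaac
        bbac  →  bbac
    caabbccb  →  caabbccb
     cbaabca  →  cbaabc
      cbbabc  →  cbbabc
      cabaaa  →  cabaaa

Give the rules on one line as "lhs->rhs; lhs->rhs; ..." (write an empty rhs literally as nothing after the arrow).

bca->bc; cbc->

  | caab
  | babbcbc => babb
  | acaac
  | abccacaac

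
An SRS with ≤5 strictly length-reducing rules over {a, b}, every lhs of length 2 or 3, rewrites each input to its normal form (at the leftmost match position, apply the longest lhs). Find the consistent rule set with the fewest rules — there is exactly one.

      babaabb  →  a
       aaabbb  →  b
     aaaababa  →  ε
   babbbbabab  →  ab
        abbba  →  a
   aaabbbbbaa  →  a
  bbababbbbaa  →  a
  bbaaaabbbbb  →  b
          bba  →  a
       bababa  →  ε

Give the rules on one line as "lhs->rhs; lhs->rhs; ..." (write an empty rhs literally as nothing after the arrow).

  | babaabb => baabb => abb => a
  | aaabbb => aabbb => bbb => b
  | aaaababa => aaababa => aababa => baba => ba => ε
  | babbbbabab => bbbbabab => bbabab => abab => ab

aa->a; aab->b; ba->; bb->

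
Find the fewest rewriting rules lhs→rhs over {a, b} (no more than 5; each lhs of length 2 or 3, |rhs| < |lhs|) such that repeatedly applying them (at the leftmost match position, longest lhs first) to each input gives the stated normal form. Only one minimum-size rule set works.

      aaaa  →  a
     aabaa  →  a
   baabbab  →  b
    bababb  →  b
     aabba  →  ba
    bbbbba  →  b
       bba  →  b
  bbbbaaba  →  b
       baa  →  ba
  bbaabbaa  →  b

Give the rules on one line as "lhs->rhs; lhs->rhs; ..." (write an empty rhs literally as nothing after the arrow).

aa->a; ab->; bb->b; bba->bb

  | aaaa => aaa => aa => a
  | aabaa => abaa => aa => a
  | baabbab => babbab => bbab => bbb => bb => b
  | bababb => babb => bb => b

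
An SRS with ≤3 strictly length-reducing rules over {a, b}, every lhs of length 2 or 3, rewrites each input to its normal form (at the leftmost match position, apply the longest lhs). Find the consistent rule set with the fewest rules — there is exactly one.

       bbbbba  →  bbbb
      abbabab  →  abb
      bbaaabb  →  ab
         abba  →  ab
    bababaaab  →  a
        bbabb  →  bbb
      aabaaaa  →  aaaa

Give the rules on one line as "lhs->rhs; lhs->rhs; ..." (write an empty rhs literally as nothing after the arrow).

  | bbbbba => bbbb
  | abbabab => abbab => abb
  | bbaaabb => baaabb => aaabb => ab
  | abba => ab

aab->; ba->; baa->aa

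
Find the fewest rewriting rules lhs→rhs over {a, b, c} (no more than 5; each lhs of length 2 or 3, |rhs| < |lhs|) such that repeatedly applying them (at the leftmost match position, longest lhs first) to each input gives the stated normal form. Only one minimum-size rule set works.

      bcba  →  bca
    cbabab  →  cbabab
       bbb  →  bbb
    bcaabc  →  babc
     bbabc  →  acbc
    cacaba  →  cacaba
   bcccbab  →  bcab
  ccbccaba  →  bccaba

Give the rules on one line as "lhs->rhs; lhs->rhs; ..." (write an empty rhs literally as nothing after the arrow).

bba->ac; bcb->bc; caa->a; ccb->b

  | bcba => bca
  | cbabab
  | bbb
  | bcaabc => babc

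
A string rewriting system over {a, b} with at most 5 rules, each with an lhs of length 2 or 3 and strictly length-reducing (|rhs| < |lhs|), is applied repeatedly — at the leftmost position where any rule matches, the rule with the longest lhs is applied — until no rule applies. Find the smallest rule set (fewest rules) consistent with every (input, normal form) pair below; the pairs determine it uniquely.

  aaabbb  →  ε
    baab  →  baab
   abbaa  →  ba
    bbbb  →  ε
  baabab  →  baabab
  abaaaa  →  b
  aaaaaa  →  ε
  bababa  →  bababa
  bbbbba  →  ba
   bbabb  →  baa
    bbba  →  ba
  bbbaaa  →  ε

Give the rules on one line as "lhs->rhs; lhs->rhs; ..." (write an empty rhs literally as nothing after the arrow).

  | aaabbb => bbbb => bb => ε
  | baab
  | abbaa => aaaa => ba
  | bbbb => bb => ε

aaa->b; abb->aa; bb->; bba->ba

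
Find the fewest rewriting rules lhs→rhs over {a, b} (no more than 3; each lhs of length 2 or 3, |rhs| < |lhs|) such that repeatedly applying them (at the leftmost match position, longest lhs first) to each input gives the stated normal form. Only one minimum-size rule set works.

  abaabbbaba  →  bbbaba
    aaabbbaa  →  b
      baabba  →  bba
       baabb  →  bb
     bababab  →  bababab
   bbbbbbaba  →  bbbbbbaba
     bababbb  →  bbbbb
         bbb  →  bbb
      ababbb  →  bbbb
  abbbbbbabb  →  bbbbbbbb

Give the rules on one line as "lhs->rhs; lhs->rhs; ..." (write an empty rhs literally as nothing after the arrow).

aab->; abb->bb; baa->

  | abaabbbaba => abbbaba => bbbaba
  | aaabbbaa => abbaa => bbaa => b
  | baabba => bba
  | baabb => bb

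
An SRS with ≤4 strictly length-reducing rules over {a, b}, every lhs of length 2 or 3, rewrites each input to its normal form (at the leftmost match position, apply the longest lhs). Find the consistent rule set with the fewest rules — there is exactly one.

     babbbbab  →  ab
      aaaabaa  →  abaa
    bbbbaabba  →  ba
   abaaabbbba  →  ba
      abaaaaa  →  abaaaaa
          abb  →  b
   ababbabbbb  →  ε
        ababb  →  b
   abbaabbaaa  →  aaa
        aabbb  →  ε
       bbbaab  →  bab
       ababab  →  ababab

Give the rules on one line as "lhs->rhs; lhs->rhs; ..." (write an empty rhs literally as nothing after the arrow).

aab->ab; abb->b; bb->

  | babbbbab => bbbbab => bbab => ab
  | aaaabaa => aaabaa => aabaa => abaa
  | bbbbaabba => bbaabba => aabba => abba => ba
  | abaaabbbba => abaabbbba => ababbbba => abbbba => bbba => ba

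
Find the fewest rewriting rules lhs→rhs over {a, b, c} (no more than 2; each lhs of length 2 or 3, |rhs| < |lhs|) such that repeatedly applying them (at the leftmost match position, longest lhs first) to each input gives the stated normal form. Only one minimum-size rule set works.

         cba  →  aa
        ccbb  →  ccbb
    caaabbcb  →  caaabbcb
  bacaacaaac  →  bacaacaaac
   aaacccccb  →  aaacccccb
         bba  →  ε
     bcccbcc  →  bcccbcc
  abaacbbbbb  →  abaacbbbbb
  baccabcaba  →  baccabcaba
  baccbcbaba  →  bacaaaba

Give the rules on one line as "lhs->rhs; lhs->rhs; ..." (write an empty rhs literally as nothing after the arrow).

  | cba => aa
  | ccbb
  | caaabbcb
  | bacaacaaac

bba->; cba->aa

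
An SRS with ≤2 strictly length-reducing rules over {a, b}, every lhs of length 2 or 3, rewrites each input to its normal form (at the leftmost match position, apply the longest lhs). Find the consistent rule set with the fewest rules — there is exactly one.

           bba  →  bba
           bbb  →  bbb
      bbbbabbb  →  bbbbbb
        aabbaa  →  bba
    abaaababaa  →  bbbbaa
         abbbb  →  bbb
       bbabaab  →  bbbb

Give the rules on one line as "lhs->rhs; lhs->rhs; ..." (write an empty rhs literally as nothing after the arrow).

ab->; aba->bb

  | bba
  | bbb
  | bbbbabbb => bbbbbb
  | aabbaa => abaa => bba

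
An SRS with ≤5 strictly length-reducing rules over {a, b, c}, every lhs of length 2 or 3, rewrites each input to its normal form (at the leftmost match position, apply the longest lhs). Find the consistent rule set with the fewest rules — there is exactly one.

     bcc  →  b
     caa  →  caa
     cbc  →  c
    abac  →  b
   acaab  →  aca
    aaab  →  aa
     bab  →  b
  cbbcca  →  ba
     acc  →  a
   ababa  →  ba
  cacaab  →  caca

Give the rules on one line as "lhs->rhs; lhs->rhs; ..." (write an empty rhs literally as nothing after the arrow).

  | bcc => b
  | caa
  | cbc => c
  | abac => bcc => b

ab->; aba->bc; cb->; cc->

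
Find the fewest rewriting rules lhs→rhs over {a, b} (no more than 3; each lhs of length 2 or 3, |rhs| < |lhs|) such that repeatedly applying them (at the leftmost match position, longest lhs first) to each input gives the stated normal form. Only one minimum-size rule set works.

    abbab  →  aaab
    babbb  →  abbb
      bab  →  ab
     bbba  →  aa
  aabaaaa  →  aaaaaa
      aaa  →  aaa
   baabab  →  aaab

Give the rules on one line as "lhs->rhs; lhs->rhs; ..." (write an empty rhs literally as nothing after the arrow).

  | abbab => aaab
  | babbb => abbb
  | bab => ab
  | bbba => baa => aa

ba->a; bba->aa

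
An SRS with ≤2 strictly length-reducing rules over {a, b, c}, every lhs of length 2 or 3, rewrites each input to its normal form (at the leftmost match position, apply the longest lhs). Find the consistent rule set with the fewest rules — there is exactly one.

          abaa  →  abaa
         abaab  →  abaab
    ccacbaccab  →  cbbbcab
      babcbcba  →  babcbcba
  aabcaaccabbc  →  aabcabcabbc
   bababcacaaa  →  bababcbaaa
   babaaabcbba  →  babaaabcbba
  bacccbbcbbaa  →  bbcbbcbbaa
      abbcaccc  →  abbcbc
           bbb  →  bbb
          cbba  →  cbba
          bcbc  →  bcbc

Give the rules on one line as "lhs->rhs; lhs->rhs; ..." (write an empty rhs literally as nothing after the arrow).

ac->b; cc->c

  | abaa
  | abaab
  | ccacbaccab => cacbaccab => cbbaccab => cbbbcab
  | babcbcba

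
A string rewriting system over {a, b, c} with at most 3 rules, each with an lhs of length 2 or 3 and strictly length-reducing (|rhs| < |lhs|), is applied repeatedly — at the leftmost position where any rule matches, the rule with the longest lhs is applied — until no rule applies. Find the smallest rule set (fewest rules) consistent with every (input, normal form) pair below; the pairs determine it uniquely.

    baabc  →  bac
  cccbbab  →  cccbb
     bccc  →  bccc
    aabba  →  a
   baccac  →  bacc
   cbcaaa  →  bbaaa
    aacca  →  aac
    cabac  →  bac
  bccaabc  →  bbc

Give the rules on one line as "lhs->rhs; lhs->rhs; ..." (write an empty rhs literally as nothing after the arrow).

  | baabc => bac
  | cccbbab => cccbb
  | bccc
  | aabba => aba => a

ab->; ca->; cbc->bb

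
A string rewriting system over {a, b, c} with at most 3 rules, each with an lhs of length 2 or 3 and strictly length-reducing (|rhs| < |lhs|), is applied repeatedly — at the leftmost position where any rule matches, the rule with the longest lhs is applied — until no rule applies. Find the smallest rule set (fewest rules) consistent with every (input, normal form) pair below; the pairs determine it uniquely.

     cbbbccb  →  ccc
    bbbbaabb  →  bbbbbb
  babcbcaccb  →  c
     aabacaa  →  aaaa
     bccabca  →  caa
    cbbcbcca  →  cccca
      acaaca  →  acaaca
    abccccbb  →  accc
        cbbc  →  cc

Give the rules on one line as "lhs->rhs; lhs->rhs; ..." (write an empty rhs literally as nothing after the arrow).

ba->b; bc->; cb->c

  | cbbbccb => cbbccb => cbccb => cccb => ccc
  | bbbbaabb => bbbbabb => bbbbbb
  | babcbcaccb => bbcbcaccb => bbcaccb => baccb => bccb => cb => c
  | aabacaa => aabcaa => aaaa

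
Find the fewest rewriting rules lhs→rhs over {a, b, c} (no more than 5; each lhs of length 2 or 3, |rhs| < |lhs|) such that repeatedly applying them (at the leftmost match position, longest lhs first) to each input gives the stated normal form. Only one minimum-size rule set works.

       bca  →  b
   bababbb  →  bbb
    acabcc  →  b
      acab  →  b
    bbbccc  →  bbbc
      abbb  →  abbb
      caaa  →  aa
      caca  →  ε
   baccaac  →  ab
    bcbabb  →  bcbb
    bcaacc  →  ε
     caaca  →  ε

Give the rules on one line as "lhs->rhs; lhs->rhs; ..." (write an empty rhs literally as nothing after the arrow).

ac->b; ba->; ca->; cc->

  | bca => b
  | bababbb => babbb => bbb
  | acabcc => babcc => bcc => b
  | acab => bab => b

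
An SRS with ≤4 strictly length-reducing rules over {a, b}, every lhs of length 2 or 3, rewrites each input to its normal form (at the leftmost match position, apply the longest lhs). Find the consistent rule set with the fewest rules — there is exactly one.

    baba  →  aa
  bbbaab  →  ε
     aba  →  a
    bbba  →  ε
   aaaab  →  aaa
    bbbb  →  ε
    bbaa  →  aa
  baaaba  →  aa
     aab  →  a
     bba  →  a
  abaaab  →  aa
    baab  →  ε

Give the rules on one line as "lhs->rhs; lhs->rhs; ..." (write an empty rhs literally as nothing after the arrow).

  | baba => aa
  | bbbaab => baab => ab => ε
  | aba => a
  | bbba => ba => ε

ab->; ba->; bab->a; bb->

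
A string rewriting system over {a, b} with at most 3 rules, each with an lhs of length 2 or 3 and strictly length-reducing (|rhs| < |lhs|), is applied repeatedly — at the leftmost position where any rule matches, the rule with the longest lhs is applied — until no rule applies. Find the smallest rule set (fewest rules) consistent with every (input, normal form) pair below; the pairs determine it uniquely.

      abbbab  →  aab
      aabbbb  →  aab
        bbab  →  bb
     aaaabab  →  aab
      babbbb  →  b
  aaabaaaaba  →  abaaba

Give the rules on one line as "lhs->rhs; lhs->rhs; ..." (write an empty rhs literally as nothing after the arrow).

  | abbbab => aab
  | aabbbb => aab
  | bbab => bb
  | aaaabab => aabab => aab

aaa->a; bab->b; bbb->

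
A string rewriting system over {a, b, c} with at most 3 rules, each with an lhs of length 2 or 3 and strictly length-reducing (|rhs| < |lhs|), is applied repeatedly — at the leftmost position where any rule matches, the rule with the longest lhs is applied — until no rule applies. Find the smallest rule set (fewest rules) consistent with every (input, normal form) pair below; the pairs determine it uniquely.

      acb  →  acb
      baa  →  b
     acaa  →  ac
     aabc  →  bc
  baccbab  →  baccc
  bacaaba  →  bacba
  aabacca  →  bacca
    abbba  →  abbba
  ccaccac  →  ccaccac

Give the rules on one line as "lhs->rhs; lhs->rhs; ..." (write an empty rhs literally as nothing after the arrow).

aa->; bab->c

  | acb
  | baa => b
  | acaa => ac
  | aabc => bc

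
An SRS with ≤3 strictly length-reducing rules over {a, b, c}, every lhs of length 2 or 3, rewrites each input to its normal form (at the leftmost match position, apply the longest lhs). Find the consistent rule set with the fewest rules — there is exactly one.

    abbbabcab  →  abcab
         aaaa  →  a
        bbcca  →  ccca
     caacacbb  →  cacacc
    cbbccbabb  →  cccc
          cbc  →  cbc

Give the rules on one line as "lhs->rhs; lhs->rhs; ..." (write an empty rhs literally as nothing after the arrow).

aa->a; bb->c; cba->

  | abbbabcab => acbabcab => abcab
  | aaaa => aaa => aa => a
  | bbcca => ccca
  | caacacbb => cacacbb => cacacc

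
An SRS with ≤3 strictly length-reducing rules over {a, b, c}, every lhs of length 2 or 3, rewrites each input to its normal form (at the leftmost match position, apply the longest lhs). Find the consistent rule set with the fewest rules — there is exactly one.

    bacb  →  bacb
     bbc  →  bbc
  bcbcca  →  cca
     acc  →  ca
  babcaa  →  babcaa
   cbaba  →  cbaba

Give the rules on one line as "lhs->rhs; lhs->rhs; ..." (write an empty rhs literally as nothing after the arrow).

acc->ca; bcb->

  | bacb
  | bbc
  | bcbcca => cca
  | acc => ca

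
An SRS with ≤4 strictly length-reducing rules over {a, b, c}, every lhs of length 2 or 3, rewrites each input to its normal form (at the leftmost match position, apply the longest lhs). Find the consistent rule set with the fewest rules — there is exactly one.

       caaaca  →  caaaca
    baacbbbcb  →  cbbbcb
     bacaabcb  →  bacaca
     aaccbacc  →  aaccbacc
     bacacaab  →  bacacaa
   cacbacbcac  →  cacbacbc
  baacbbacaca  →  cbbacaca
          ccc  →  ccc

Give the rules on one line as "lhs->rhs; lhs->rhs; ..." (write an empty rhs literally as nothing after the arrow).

ab->a; abc->ca; baa->; bca->b

  | caaaca
  | baacbbbcb => cbbbcb
  | bacaabcb => bacacab => bacaca
  | aaccbacc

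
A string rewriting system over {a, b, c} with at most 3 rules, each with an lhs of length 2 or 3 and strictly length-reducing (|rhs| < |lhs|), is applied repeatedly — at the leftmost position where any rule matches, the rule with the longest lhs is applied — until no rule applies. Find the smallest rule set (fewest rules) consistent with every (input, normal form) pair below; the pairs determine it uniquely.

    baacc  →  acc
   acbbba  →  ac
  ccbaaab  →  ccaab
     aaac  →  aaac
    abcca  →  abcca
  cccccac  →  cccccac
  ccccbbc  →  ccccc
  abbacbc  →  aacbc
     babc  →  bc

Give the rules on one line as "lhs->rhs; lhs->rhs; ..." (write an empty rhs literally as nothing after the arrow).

  | baacc => acc
  | acbbba => acba => ac
  | ccbaaab => ccaab
  | aaac

ba->; bb->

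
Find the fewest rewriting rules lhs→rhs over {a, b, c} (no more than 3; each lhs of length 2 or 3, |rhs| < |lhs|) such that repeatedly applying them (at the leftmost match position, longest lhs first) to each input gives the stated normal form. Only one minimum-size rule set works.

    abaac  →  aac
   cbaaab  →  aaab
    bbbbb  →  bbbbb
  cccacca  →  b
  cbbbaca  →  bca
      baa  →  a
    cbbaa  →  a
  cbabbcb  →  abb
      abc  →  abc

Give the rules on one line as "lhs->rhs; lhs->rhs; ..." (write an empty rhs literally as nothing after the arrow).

ba->; cb->; cca->b

  | abaac => aac
  | cbaaab => aaab
  | bbbbb
  | cccacca => cbcca => cca => b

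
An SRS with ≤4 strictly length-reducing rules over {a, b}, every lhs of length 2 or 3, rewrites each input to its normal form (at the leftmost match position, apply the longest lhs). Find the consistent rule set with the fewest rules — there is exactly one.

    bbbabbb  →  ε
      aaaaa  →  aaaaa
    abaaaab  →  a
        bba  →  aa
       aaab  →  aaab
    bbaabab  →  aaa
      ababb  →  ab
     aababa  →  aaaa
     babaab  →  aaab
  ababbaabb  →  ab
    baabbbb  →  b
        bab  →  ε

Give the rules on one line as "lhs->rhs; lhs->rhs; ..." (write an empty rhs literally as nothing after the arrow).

ba->b; bb->; bba->aa

  | bbbabbb => babbb => bbbb => bb => ε
  | aaaaa
  | abaaaab => abaaab => abaab => abab => abb => a
  | bba => aa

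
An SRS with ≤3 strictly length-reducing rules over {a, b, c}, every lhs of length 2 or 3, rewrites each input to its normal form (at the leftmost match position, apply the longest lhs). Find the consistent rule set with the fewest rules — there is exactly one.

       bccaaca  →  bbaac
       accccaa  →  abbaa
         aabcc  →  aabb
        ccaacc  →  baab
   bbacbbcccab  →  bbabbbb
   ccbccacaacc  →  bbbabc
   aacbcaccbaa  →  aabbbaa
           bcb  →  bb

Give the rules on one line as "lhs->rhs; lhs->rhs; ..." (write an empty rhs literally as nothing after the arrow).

  | bccaaca => bbaaca => bbaac
  | accccaa => abccaa => abbaa
  | aabcc => aabb
  | ccaacc => baacc => baab

ca->c; cb->b; cc->b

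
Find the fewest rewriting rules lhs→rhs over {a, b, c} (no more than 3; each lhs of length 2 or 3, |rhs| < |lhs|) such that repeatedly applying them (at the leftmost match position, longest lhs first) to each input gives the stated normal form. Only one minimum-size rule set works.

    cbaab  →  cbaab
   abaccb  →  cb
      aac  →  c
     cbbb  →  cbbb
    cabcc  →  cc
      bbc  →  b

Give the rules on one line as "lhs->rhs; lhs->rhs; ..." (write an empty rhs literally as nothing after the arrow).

ac->c; bc->

  | cbaab
  | abaccb => abccb => acb => cb
  | aac => ac => c
  | cbbb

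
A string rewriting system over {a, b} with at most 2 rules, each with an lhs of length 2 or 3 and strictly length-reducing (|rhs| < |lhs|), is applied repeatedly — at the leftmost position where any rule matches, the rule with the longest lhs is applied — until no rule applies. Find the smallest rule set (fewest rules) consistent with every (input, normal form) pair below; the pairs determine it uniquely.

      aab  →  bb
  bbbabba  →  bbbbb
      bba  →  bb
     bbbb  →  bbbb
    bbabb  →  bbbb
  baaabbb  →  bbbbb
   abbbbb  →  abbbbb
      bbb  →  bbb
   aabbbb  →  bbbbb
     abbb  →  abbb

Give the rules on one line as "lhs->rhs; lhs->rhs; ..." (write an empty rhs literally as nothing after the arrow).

aa->b; bba->bb

  | aab => bb
  | bbbabba => bbbbba => bbbbb
  | bba => bb
  | bbbb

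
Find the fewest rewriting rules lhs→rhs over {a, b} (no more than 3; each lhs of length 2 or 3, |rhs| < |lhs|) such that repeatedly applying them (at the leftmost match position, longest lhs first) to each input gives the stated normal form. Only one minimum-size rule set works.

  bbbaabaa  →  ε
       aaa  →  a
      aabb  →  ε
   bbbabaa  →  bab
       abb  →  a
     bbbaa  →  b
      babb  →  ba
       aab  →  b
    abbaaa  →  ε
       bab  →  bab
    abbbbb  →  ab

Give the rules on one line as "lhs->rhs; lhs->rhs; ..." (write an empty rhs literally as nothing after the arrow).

  | bbbaabaa => baabaa => bbaa => aa => ε
  | aaa => a
  | aabb => bb => ε
  | bbbabaa => babaa => bab

aa->; bb->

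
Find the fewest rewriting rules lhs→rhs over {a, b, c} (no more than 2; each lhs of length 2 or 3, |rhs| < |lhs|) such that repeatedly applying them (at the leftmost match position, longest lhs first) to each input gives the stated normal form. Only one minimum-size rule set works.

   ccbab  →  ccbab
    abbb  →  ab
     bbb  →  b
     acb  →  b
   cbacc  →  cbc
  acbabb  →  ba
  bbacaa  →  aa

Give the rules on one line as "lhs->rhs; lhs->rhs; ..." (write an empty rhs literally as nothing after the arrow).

  | ccbab
  | abbb => ab
  | bbb => b
  | acb => b

ac->; bb->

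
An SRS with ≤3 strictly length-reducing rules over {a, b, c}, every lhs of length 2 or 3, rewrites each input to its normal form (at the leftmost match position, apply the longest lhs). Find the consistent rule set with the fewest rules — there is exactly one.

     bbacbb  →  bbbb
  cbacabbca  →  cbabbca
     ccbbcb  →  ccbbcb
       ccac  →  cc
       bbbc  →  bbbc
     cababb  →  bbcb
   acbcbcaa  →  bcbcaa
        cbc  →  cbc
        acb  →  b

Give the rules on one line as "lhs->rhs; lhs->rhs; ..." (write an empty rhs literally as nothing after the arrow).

  | bbacbb => bbbb
  | cbacabbca => cbabbca
  | ccbbcb
  | ccac => cc

ac->; cab->bc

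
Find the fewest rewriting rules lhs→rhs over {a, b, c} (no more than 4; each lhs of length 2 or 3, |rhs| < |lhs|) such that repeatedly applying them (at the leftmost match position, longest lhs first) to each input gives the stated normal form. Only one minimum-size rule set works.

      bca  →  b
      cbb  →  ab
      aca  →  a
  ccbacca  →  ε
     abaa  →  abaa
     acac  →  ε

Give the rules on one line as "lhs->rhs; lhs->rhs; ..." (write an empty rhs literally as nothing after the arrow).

ac->; ca->; cb->a

  | bca => b
  | cbb => ab
  | aca => a
  | ccbacca => caacca => acca => ca => ε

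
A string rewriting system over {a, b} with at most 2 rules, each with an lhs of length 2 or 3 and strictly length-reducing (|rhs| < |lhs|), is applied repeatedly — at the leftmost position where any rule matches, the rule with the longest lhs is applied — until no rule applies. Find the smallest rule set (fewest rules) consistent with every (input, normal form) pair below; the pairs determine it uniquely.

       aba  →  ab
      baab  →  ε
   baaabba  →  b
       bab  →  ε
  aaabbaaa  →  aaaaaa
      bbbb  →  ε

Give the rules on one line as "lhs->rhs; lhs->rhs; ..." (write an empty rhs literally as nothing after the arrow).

  | aba => ab
  | baab => bab => bb => ε
  | baaabba => baabba => babba => bbba => ba => b
  | bab => bb => ε

ba->b; bb->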